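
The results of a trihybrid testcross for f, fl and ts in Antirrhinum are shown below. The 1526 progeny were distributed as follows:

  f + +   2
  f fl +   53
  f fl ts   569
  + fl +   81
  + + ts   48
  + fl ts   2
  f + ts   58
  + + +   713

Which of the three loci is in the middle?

The two most frequent reciprocal classes, f fl ts and + + +, are the parental types, so the F1 was f fl ts / + + +.
The two rarest classes, + fl ts and f + +, are the double crossovers. Comparing them with the parentals, only the f allele has switched, so f is the middle locus and the order is fl – f – ts.

f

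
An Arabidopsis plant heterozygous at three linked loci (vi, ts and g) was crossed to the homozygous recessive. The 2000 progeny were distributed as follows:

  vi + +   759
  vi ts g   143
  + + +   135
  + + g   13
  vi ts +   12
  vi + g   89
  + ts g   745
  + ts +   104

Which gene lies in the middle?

The two most frequent reciprocal classes, + ts g and vi + +, are the parental types, so the F1 was + ts g / vi + +.
The two rarest classes, + + g and vi ts +, are the double crossovers. Comparing them with the parentals, only the ts allele has switched, so ts is the middle locus and the order is vi – ts – g.

ts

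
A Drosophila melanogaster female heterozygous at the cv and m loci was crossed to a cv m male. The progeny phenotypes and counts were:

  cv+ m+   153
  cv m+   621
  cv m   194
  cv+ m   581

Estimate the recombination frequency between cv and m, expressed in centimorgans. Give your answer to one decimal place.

22.4 centimorgans

The two most frequent classes, cv+ m (581) and cv m+ (621), are the parental types, so the F1 was cv+ m / cv m+.
The recombinant classes are cv+ m+ and cv m: 153 + 194 = 347.
Recombination frequency = 347/1549 = 0.2240 ≈ 22.4%, i.e. 22.4 centimorgans.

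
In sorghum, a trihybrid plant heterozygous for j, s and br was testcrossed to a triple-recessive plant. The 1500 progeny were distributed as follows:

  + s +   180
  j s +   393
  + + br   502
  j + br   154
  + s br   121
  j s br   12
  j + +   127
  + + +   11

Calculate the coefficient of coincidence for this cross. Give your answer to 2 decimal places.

0.36

The two most frequent reciprocal classes, + + br and j s +, are the parental types, so the F1 was + + br / j s +.
The two rarest classes, + + + and j s br, are the double crossovers. Comparing them with the parentals, only the br allele has switched, so br is the middle locus and the order is s – br – j.
s–br: (248 + 23)/1500 = 0.1807; br–j: (334 + 23)/1500 = 0.2380.
Expected DCO frequency = 0.1807 × 0.2380 ≈ 0.04301; observed = 23/1500 ≈ 0.01533.
Coefficient of coincidence = 0.01533/0.04301 ≈ 0.36.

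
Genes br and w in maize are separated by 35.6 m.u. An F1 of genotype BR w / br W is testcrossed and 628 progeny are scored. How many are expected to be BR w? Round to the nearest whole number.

A map distance of 35.6 m.u. corresponds to a recombination frequency of 0.356.
The F1 is BR w / br W, so BR w is a parental gamete class with expected frequency (1 − r)/2 = 0.644/2 = 0.3220.
Expected number = 0.3220 × 628 = 202.22 ≈ 202.

202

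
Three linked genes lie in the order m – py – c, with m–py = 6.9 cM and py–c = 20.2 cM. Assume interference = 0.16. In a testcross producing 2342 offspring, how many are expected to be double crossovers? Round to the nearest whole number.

27

Map distances give recombination frequencies of 0.069 and 0.202 for the two intervals.
With interference 0.16 (so coincidence = 0.84), expected double-crossover frequency = 0.069 × 0.202 × 0.84 = 0.01171.
Expected number = 0.01171 × 2342 = 27.42 ≈ 27.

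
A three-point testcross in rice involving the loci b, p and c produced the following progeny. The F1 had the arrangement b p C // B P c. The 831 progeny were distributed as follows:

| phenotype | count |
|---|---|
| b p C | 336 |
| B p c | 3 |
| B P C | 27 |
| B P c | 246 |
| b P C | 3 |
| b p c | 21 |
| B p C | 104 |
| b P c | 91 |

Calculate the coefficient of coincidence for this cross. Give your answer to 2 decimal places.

The two rarest classes, b P C and B p c, are the double crossovers. Comparing them with the parentals, only the p allele has switched, so p is the middle locus and the order is b – p – c.
b–p: (195 + 6)/831 = 0.2419; p–c: (48 + 6)/831 = 0.0650.
Expected DCO frequency = 0.2419 × 0.0650 ≈ 0.01572; observed = 6/831 ≈ 0.00722.
Coefficient of coincidence = 0.00722/0.01572 ≈ 0.46.

0.46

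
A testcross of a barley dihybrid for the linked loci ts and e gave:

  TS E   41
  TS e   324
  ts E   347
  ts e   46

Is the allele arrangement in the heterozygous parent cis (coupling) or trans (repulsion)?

trans

The two most frequent classes are TS e (324) and ts E (347); these are the parental (non-recombinant) types.
So the F1 carried TS e on one chromosome and ts E on the other — the recessive alleles are on opposite chromosomes (trans / repulsion).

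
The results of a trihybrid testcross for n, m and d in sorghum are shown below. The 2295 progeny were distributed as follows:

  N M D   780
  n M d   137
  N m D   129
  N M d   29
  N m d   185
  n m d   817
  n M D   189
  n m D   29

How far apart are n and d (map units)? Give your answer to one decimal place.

The two most frequent reciprocal classes, n m d and N M D, are the parental types, so the F1 was n m d / N M D.
The two rarest classes, n m D and N M d, are the double crossovers. Comparing them with the parentals, only the d allele has switched, so d is the middle locus and the order is m – d – n.
Crossovers in the d–n interval produce the single-crossover classes N m d and n M D (185 + 189 = 374) plus the double crossovers (58).
RF(d–n) = (374 + 58) / 2295 = 432/2295 = 0.1882 → 18.8 map units.

18.8 map units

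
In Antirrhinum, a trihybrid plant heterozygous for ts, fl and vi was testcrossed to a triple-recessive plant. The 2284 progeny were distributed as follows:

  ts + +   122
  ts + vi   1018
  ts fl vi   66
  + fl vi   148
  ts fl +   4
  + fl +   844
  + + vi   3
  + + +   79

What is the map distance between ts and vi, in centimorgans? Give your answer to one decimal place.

The two most frequent reciprocal classes, + fl + and ts + vi, are the parental types, so the F1 was + fl + / ts + vi.
The two rarest classes, ts fl + and + + vi, are the double crossovers. Comparing them with the parentals, only the ts allele has switched, so ts is the middle locus and the order is fl – ts – vi.
Crossovers in the ts–vi interval produce the single-crossover classes + fl vi and ts + + (148 + 122 = 270) plus the double crossovers (7).
RF(ts–vi) = (270 + 7) / 2284 = 277/2284 = 0.1213 → 12.1 centimorgans.

12.1 centimorgans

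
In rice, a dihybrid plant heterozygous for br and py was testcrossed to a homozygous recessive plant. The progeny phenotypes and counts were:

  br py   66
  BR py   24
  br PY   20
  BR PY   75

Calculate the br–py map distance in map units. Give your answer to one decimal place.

The two most frequent classes, BR PY (75) and br py (66), are the parental types, so the F1 was BR PY / br py.
The recombinant classes are BR py and br PY: 24 + 20 = 44.
Recombination frequency = 44/185 = 0.2378 ≈ 23.8%, i.e. 23.8 map units.

23.8 map units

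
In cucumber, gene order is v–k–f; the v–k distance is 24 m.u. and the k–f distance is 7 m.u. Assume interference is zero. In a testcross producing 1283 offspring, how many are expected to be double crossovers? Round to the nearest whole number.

22

Map distances give recombination frequencies of 0.240 and 0.070 for the two intervals.
With no interference, expected double-crossover frequency = 0.240 × 0.070 = 0.01680.
Expected number = 0.01680 × 1283 = 21.55 ≈ 22.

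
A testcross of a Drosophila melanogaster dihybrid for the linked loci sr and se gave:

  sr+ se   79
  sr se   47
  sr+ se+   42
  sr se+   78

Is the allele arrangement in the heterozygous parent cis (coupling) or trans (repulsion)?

The two most frequent classes are sr+ se (79) and sr se+ (78); these are the parental (non-recombinant) types.
So the F1 carried sr+ se on one chromosome and sr se+ on the other — the recessive alleles are on opposite chromosomes (trans / repulsion).

trans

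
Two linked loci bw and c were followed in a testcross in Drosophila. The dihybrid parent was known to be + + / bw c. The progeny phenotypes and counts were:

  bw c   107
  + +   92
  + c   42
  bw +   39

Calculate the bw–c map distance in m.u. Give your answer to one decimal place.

28.9 m.u.

The recombinant classes are + c and bw +: 42 + 39 = 81.
Recombination frequency = 81/280 = 0.2893 ≈ 28.9%, i.e. 28.9 m.u.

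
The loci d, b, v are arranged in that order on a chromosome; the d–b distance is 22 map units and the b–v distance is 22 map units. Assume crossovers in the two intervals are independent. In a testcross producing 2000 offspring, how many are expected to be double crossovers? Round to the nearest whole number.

Map distances give recombination frequencies of 0.220 and 0.220 for the two intervals.
With no interference, expected double-crossover frequency = 0.220 × 0.220 = 0.04840.
Expected number = 0.04840 × 2000 = 96.80 ≈ 97.

97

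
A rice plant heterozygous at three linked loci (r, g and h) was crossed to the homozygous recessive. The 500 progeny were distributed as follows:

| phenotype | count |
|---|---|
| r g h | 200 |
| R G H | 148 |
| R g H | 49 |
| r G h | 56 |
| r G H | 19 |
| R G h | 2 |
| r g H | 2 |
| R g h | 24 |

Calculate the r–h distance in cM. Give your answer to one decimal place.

The two most frequent reciprocal classes, R G H and r g h, are the parental types, so the F1 was R G H / r g h.
The two rarest classes, R G h and r g H, are the double crossovers. Comparing them with the parentals, only the h allele has switched, so h is the middle locus and the order is r – h – g.
Crossovers in the r–h interval produce the single-crossover classes r G H and R g h (19 + 24 = 43) plus the double crossovers (4).
RF(r–h) = (43 + 4) / 500 = 47/500 = 0.0940 → 9.4 cM.

9.4 cM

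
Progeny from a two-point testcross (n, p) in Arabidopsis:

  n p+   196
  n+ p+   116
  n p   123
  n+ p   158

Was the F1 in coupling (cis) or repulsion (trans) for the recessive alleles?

The two most frequent classes are n+ p (158) and n p+ (196); these are the parental (non-recombinant) types.
So the F1 carried n+ p on one chromosome and n p+ on the other — the recessive alleles are on opposite chromosomes (trans / repulsion).

trans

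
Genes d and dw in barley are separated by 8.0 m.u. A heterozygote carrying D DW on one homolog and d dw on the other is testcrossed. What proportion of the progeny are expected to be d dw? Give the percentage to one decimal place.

A map distance of 8.0 m.u. corresponds to a recombination frequency of 0.080.
The F1 is D DW / d dw, so d dw is a parental gamete class with expected frequency (1 − r)/2 = 0.920/2 = 0.4600.
That is 0.4600 = 46.0% of the progeny.

46.0%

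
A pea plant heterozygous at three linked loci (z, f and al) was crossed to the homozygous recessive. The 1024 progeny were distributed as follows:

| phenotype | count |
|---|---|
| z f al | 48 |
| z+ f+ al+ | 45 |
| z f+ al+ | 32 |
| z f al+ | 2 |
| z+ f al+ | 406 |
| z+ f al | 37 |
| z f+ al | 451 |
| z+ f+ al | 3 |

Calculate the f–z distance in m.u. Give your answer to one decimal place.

The two most frequent reciprocal classes, z f+ al and z+ f al+, are the parental types, so the F1 was z f+ al / z+ f al+.
The two rarest classes, z+ f+ al and z f al+, are the double crossovers. Comparing them with the parentals, only the z allele has switched, so z is the middle locus and the order is f – z – al.
Crossovers in the f–z interval produce the single-crossover classes z f al and z+ f+ al+ (48 + 45 = 93) plus the double crossovers (5).
RF(f–z) = (93 + 5) / 1024 = 98/1024 = 0.0957 → 9.6 m.u.

9.6 m.u.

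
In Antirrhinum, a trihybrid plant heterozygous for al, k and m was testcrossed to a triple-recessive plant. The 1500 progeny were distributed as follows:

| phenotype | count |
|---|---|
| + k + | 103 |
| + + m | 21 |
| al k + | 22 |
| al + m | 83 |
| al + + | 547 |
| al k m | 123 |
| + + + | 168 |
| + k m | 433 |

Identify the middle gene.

k

The two most frequent reciprocal classes, al + + and + k m, are the parental types, so the F1 was al + + / + k m.
The two rarest classes, al k + and + + m, are the double crossovers. Comparing them with the parentals, only the k allele has switched, so k is the middle locus and the order is m – k – al.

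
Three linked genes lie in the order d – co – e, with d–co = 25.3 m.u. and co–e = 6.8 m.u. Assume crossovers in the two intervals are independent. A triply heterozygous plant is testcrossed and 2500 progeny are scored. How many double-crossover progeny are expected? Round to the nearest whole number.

43

Map distances give recombination frequencies of 0.253 and 0.068 for the two intervals.
With no interference, expected double-crossover frequency = 0.253 × 0.068 = 0.01720.
Expected number = 0.01720 × 2500 = 43.01 ≈ 43.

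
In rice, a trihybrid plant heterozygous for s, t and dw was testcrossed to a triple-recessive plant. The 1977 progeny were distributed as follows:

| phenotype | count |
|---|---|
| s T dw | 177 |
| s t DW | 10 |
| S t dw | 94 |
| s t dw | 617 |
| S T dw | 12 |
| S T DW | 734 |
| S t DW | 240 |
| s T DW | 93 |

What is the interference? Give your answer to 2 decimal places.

The two most frequent reciprocal classes, s t dw and S T DW, are the parental types, so the F1 was s t dw / S T DW.
The two rarest classes, s t DW and S T dw, are the double crossovers. Comparing them with the parentals, only the dw allele has switched, so dw is the middle locus and the order is s – dw – t.
s–dw: (187 + 22)/1977 = 0.1057; dw–t: (417 + 22)/1977 = 0.2221.
Expected DCO frequency = 0.1057 × 0.2221 ≈ 0.02348; observed = 22/1977 ≈ 0.01113.
Coefficient of coincidence = 0.01113/0.02348 ≈ 0.47; interference = 1 − 0.47 = 0.53.

0.53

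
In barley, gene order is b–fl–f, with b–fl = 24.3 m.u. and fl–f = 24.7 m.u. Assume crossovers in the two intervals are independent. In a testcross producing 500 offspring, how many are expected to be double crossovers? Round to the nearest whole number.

Map distances give recombination frequencies of 0.243 and 0.247 for the two intervals.
With no interference, expected double-crossover frequency = 0.243 × 0.247 = 0.06002.
Expected number = 0.06002 × 500 = 30.01 ≈ 30.

30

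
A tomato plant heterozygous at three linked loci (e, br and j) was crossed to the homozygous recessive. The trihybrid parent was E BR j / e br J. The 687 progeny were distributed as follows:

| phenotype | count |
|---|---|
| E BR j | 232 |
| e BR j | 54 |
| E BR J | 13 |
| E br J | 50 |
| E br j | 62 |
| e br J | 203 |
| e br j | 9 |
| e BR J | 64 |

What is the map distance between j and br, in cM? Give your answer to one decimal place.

The two rarest classes, E BR J and e br j, are the double crossovers. Comparing them with the parentals, only the j allele has switched, so j is the middle locus and the order is br – j – e.
Crossovers in the br–j interval produce the single-crossover classes E br j and e BR J (62 + 64 = 126) plus the double crossovers (22).
RF(br–j) = (126 + 22) / 687 = 148/687 = 0.2154 → 21.5 cM.

21.5 cM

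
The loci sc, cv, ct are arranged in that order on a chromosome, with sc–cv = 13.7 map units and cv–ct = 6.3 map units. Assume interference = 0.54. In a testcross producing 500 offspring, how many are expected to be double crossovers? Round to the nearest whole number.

2

Map distances give recombination frequencies of 0.137 and 0.063 for the two intervals.
With interference 0.54 (so coincidence = 0.46), expected double-crossover frequency = 0.137 × 0.063 × 0.46 = 0.00397.
Expected number = 0.00397 × 500 = 1.99 ≈ 2.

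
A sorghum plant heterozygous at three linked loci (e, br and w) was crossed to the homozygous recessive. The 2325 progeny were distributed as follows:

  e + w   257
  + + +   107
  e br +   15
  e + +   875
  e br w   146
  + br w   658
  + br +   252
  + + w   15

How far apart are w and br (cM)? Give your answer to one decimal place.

The two most frequent reciprocal classes, e + + and + br w, are the parental types, so the F1 was e + + / + br w.
The two rarest classes, e br + and + + w, are the double crossovers. Comparing them with the parentals, only the br allele has switched, so br is the middle locus and the order is w – br – e.
Crossovers in the w–br interval produce the single-crossover classes e + w and + br + (257 + 252 = 509) plus the double crossovers (30).
RF(w–br) = (509 + 30) / 2325 = 539/2325 = 0.2318 → 23.2 cM.

23.2 cM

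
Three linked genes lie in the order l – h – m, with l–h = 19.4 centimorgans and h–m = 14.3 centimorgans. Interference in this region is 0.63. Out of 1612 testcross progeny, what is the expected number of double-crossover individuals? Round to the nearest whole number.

Map distances give recombination frequencies of 0.194 and 0.143 for the two intervals.
With interference 0.63 (so coincidence = 0.37), expected double-crossover frequency = 0.194 × 0.143 × 0.37 = 0.01026.
Expected number = 0.01026 × 1612 = 16.55 ≈ 17.

17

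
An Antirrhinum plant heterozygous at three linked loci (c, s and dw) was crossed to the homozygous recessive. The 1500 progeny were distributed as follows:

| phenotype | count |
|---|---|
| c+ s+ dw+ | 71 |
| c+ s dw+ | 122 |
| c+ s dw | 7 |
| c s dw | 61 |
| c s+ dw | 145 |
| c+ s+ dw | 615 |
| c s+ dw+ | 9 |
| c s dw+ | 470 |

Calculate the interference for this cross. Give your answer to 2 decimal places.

0.43

The two most frequent reciprocal classes, c s dw+ and c+ s+ dw, are the parental types, so the F1 was c s dw+ / c+ s+ dw.
The two rarest classes, c s+ dw+ and c+ s dw, are the double crossovers. Comparing them with the parentals, only the s allele has switched, so s is the middle locus and the order is dw – s – c.
dw–s: (132 + 16)/1500 = 0.0987; s–c: (267 + 16)/1500 = 0.1887.
Expected DCO frequency = 0.0987 × 0.1887 ≈ 0.01862; observed = 16/1500 ≈ 0.01067.
Coefficient of coincidence = 0.01067/0.01862 ≈ 0.57; interference = 1 − 0.57 = 0.43.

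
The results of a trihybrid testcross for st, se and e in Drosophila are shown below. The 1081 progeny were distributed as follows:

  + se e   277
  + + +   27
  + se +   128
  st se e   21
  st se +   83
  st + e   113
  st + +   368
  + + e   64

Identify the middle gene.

st

The two most frequent reciprocal classes, st + + and + se e, are the parental types, so the F1 was st + + / + se e.
The two rarest classes, + + + and st se e, are the double crossovers. Comparing them with the parentals, only the st allele has switched, so st is the middle locus and the order is se – st – e.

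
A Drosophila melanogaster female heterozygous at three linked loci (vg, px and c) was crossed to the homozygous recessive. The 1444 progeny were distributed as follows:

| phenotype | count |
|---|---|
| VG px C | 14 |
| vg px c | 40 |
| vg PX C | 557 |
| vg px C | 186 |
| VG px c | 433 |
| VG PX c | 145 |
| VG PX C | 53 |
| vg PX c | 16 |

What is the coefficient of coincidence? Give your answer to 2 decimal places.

The two most frequent reciprocal classes, VG px c and vg PX C, are the parental types, so the F1 was VG px c / vg PX C.
The two rarest classes, VG px C and vg PX c, are the double crossovers. Comparing them with the parentals, only the c allele has switched, so c is the middle locus and the order is vg – c – px.
vg–c: (93 + 30)/1444 = 0.0852; c–px: (331 + 30)/1444 = 0.2500.
Expected DCO frequency = 0.0852 × 0.2500 ≈ 0.02130; observed = 30/1444 ≈ 0.02078.
Coefficient of coincidence = 0.02078/0.02130 ≈ 0.98.

0.98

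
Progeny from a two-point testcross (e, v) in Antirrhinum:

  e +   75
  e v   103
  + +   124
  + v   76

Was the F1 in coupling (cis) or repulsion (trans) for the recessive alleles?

The two most frequent classes are + + (124) and e v (103); these are the parental (non-recombinant) types.
So the F1 carried + + on one chromosome and e v on the other — the recessive alleles are on the same chromosome (cis / coupling).

cis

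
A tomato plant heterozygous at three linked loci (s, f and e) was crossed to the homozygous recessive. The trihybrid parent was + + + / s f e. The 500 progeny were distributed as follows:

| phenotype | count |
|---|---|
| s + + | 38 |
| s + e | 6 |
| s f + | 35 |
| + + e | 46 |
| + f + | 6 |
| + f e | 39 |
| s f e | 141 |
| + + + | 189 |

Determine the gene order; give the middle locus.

f

The two rarest classes, + f + and s + e, are the double crossovers. Comparing them with the parentals, only the f allele has switched, so f is the middle locus and the order is e – f – s.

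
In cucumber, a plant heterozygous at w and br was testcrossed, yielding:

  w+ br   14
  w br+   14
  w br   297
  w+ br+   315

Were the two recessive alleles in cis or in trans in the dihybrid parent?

cis

The two most frequent classes are w+ br+ (315) and w br (297); these are the parental (non-recombinant) types.
So the F1 carried w+ br+ on one chromosome and w br on the other — the recessive alleles are on the same chromosome (cis / coupling).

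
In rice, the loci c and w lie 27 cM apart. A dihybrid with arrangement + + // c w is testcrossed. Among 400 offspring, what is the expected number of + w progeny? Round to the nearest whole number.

A map distance of 27 cM corresponds to a recombination frequency of 0.270.
The F1 is + + / c w, so + w is a recombinant gamete class with expected frequency r/2 = 0.270/2 = 0.1350.
Expected number = 0.1350 × 400 = 54.00 ≈ 54.

54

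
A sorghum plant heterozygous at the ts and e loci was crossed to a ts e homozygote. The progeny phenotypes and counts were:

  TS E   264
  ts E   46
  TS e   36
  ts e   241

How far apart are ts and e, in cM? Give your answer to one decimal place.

The two most frequent classes, TS E (264) and ts e (241), are the parental types, so the F1 was TS E / ts e.
The recombinant classes are TS e and ts E: 36 + 46 = 82.
Recombination frequency = 82/587 = 0.1397 ≈ 14.0%, i.e. 14.0 cM.

14.0 cM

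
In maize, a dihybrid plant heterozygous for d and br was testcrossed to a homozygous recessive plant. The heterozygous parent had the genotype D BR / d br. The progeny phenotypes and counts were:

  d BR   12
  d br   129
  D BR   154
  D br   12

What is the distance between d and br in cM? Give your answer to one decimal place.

7.8 cM

The recombinant classes are D br and d BR: 12 + 12 = 24.
Recombination frequency = 24/307 = 0.0782 ≈ 7.8%, i.e. 7.8 cM.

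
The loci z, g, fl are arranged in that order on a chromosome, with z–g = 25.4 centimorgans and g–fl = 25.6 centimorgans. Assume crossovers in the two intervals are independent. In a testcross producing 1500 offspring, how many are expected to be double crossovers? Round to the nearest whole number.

98

Map distances give recombination frequencies of 0.254 and 0.256 for the two intervals.
With no interference, expected double-crossover frequency = 0.254 × 0.256 = 0.06502.
Expected number = 0.06502 × 1500 = 97.54 ≈ 98.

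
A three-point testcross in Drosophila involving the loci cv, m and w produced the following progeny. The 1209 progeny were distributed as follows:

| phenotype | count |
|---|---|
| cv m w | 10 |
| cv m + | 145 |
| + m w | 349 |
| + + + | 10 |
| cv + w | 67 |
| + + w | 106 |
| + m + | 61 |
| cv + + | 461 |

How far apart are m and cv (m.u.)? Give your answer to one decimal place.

22.4 m.u.

The two most frequent reciprocal classes, + m w and cv + +, are the parental types, so the F1 was + m w / cv + +.
The two rarest classes, cv m w and + + +, are the double crossovers. Comparing them with the parentals, only the cv allele has switched, so cv is the middle locus and the order is m – cv – w.
Crossovers in the m–cv interval produce the single-crossover classes + + w and cv m + (106 + 145 = 251) plus the double crossovers (20).
RF(m–cv) = (251 + 20) / 1209 = 271/1209 = 0.2242 → 22.4 m.u.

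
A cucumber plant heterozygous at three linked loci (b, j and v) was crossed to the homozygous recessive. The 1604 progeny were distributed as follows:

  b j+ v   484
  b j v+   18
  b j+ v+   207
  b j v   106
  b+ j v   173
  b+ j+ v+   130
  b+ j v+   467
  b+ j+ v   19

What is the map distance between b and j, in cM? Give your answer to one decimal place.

17.0 cM

The two most frequent reciprocal classes, b j+ v and b+ j v+, are the parental types, so the F1 was b j+ v / b+ j v+.
The two rarest classes, b+ j+ v and b j v+, are the double crossovers. Comparing them with the parentals, only the b allele has switched, so b is the middle locus and the order is j – b – v.
Crossovers in the j–b interval produce the single-crossover classes b j v and b+ j+ v+ (106 + 130 = 236) plus the double crossovers (37).
RF(j–b) = (236 + 37) / 1604 = 273/1604 = 0.1702 → 17.0 cM.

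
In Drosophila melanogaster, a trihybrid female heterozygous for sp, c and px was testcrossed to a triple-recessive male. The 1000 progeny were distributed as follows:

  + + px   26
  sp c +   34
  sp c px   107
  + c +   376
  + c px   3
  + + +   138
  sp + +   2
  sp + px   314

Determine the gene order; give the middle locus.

px

The two most frequent reciprocal classes, sp + px and + c +, are the parental types, so the F1 was sp + px / + c +.
The two rarest classes, sp + + and + c px, are the double crossovers. Comparing them with the parentals, only the px allele has switched, so px is the middle locus and the order is c – px – sp.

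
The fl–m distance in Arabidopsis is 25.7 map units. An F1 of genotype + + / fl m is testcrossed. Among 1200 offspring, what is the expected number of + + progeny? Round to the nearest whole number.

446

A map distance of 25.7 map units corresponds to a recombination frequency of 0.257.
The F1 is + + / fl m, so + + is a parental gamete class with expected frequency (1 − r)/2 = 0.743/2 = 0.3715.
Expected number = 0.3715 × 1200 = 445.80 ≈ 446.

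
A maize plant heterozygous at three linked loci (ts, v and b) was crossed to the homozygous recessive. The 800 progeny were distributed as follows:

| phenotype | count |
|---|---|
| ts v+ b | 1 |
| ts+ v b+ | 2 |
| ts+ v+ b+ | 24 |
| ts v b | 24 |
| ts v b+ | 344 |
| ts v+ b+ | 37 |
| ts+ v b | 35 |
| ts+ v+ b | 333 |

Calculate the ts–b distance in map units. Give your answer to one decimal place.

6.4 map units

The two most frequent reciprocal classes, ts+ v+ b and ts v b+, are the parental types, so the F1 was ts+ v+ b / ts v b+.
The two rarest classes, ts v+ b and ts+ v b+, are the double crossovers. Comparing them with the parentals, only the ts allele has switched, so ts is the middle locus and the order is v – ts – b.
Crossovers in the ts–b interval produce the single-crossover classes ts+ v+ b+ and ts v b (24 + 24 = 48) plus the double crossovers (3).
RF(ts–b) = (48 + 3) / 800 = 51/800 = 0.0638 → 6.4 map units.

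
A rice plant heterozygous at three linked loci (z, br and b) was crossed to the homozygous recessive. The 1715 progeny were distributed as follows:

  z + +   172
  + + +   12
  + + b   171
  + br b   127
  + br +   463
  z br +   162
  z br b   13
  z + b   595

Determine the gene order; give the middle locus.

br

The two most frequent reciprocal classes, z + b and + br +, are the parental types, so the F1 was z + b / + br +.
The two rarest classes, z br b and + + +, are the double crossovers. Comparing them with the parentals, only the br allele has switched, so br is the middle locus and the order is z – br – b.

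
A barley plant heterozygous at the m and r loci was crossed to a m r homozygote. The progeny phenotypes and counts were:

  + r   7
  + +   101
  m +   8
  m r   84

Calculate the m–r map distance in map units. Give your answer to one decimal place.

7.5 map units

The two most frequent classes, + + (101) and m r (84), are the parental types, so the F1 was + + / m r.
The recombinant classes are + r and m +: 7 + 8 = 15.
Recombination frequency = 15/200 = 0.0750 ≈ 7.5%, i.e. 7.5 map units.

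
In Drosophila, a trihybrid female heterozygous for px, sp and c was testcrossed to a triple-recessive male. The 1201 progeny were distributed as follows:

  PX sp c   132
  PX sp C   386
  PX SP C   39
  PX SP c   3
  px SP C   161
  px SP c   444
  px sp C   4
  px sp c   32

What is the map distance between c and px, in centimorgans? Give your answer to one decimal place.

25.0 centimorgans

The two most frequent reciprocal classes, px SP c and PX sp C, are the parental types, so the F1 was px SP c / PX sp C.
The two rarest classes, PX SP c and px sp C, are the double crossovers. Comparing them with the parentals, only the px allele has switched, so px is the middle locus and the order is sp – px – c.
Crossovers in the px–c interval produce the single-crossover classes px SP C and PX sp c (161 + 132 = 293) plus the double crossovers (7).
RF(px–c) = (293 + 7) / 1201 = 300/1201 = 0.2498 → 25.0 centimorgans.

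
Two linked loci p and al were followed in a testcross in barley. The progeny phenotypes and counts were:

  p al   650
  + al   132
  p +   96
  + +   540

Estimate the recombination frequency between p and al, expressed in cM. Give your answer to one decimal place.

The two most frequent classes, + + (540) and p al (650), are the parental types, so the F1 was + + / p al.
The recombinant classes are + al and p +: 132 + 96 = 228.
Recombination frequency = 228/1418 = 0.1608 ≈ 16.1%, i.e. 16.1 cM.

16.1 cM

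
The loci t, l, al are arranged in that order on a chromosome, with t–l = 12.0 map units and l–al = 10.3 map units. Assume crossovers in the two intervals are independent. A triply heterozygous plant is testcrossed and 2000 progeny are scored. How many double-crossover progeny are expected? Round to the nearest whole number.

Map distances give recombination frequencies of 0.120 and 0.103 for the two intervals.
With no interference, expected double-crossover frequency = 0.120 × 0.103 = 0.01236.
Expected number = 0.01236 × 2000 = 24.72 ≈ 25.

25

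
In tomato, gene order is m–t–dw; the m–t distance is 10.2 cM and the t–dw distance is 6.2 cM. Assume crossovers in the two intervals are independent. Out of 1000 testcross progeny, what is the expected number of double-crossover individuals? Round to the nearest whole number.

6

Map distances give recombination frequencies of 0.102 and 0.062 for the two intervals.
With no interference, expected double-crossover frequency = 0.102 × 0.062 = 0.00632.
Expected number = 0.00632 × 1000 = 6.32 ≈ 6.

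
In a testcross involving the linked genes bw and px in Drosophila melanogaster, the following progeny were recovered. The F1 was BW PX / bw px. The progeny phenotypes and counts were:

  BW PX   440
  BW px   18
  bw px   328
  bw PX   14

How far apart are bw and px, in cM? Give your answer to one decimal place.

The recombinant classes are BW px and bw PX: 18 + 14 = 32.
Recombination frequency = 32/800 = 0.0400 ≈ 4.0%, i.e. 4.0 cM.

4.0 cM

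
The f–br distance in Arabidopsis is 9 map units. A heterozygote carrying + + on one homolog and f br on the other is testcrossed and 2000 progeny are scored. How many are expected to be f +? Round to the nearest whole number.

90

A map distance of 9 map units corresponds to a recombination frequency of 0.090.
The F1 is + + / f br, so f + is a recombinant gamete class with expected frequency r/2 = 0.090/2 = 0.0450.
Expected number = 0.0450 × 2000 = 90.00 ≈ 90.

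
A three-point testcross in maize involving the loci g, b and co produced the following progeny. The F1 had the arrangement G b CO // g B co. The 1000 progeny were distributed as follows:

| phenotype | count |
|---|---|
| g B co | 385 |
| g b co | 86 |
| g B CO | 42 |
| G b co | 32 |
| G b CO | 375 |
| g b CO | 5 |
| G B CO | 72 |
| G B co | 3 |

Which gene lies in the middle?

g

The two rarest classes, g b CO and G B co, are the double crossovers. Comparing them with the parentals, only the g allele has switched, so g is the middle locus and the order is co – g – b.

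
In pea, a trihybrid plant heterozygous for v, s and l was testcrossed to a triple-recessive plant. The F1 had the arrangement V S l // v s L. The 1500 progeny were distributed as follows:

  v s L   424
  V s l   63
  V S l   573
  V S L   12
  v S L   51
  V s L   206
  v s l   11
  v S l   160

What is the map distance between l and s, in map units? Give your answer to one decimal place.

The two rarest classes, V S L and v s l, are the double crossovers. Comparing them with the parentals, only the l allele has switched, so l is the middle locus and the order is s – l – v.
Crossovers in the s–l interval produce the single-crossover classes V s l and v S L (63 + 51 = 114) plus the double crossovers (23).
RF(s–l) = (114 + 23) / 1500 = 137/1500 = 0.0913 → 9.1 map units.

9.1 map units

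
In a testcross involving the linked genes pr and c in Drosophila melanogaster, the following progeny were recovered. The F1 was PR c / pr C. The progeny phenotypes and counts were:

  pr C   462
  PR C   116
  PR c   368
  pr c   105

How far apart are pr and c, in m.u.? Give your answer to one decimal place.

The recombinant classes are PR C and pr c: 116 + 105 = 221.
Recombination frequency = 221/1051 = 0.2103 ≈ 21.0%, i.e. 21.0 m.u.

21.0 m.u.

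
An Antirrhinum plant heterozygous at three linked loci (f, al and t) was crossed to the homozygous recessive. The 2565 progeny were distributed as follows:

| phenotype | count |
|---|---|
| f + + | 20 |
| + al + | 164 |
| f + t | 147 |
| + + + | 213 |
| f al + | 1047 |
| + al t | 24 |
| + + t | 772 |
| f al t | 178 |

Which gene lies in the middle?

The two most frequent reciprocal classes, f al + and + + t, are the parental types, so the F1 was f al + / + + t.
The two rarest classes, f + + and + al t, are the double crossovers. Comparing them with the parentals, only the al allele has switched, so al is the middle locus and the order is f – al – t.

al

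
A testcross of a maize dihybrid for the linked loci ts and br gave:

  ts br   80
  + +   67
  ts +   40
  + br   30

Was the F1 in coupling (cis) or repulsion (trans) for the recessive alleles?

The two most frequent classes are + + (67) and ts br (80); these are the parental (non-recombinant) types.
So the F1 carried + + on one chromosome and ts br on the other — the recessive alleles are on the same chromosome (cis / coupling).

cis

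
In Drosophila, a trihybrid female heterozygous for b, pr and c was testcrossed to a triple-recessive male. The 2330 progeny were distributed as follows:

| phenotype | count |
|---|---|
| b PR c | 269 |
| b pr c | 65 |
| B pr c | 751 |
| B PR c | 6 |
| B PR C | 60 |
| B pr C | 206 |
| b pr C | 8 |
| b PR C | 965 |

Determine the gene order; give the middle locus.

pr

The two most frequent reciprocal classes, B pr c and b PR C, are the parental types, so the F1 was B pr c / b PR C.
The two rarest classes, B PR c and b pr C, are the double crossovers. Comparing them with the parentals, only the pr allele has switched, so pr is the middle locus and the order is c – pr – b.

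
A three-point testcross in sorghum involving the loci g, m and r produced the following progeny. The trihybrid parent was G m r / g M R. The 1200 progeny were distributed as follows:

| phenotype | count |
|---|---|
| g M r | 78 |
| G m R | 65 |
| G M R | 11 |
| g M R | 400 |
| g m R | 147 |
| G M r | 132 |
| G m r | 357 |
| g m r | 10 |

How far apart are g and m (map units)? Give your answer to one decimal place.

25.0 map units

The two rarest classes, g m r and G M R, are the double crossovers. Comparing them with the parentals, only the g allele has switched, so g is the middle locus and the order is r – g – m.
Crossovers in the g–m interval produce the single-crossover classes G M r and g m R (132 + 147 = 279) plus the double crossovers (21).
RF(g–m) = (279 + 21) / 1200 = 300/1200 = 0.2500 → 25.0 map units.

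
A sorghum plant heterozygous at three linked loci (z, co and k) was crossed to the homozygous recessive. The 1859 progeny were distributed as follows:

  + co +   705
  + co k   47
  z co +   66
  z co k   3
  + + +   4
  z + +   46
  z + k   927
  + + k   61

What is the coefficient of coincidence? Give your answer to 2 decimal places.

The two most frequent reciprocal classes, + co + and z + k, are the parental types, so the F1 was + co + / z + k.
The two rarest classes, + + + and z co k, are the double crossovers. Comparing them with the parentals, only the co allele has switched, so co is the middle locus and the order is k – co – z.
k–co: (93 + 7)/1859 = 0.0538; co–z: (127 + 7)/1859 = 0.0721.
Expected DCO frequency = 0.0538 × 0.0721 ≈ 0.00388; observed = 7/1859 ≈ 0.00377.
Coefficient of coincidence = 0.00377/0.00388 ≈ 0.97.

0.97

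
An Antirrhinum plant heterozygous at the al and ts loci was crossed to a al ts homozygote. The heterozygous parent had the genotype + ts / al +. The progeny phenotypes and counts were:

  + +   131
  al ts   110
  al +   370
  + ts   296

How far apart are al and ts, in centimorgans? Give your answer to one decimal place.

26.6 centimorgans

The recombinant classes are + + and al ts: 131 + 110 = 241.
Recombination frequency = 241/907 = 0.2657 ≈ 26.6%, i.e. 26.6 centimorgans.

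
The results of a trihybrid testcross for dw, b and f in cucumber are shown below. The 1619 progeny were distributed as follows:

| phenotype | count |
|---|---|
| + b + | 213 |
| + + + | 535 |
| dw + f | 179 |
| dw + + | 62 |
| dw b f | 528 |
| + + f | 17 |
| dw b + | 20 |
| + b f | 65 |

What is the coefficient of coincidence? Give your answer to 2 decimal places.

0.85

The two most frequent reciprocal classes, dw b f and + + +, are the parental types, so the F1 was dw b f / + + +.
The two rarest classes, dw b + and + + f, are the double crossovers. Comparing them with the parentals, only the f allele has switched, so f is the middle locus and the order is dw – f – b.
dw–f: (127 + 37)/1619 = 0.1013; f–b: (392 + 37)/1619 = 0.2650.
Expected DCO frequency = 0.1013 × 0.2650 ≈ 0.02684; observed = 37/1619 ≈ 0.02285.
Coefficient of coincidence = 0.02285/0.02684 ≈ 0.85.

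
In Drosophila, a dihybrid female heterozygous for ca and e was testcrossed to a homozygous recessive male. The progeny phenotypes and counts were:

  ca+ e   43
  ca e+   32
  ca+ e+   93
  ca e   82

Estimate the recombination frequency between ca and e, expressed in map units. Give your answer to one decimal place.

30.0 map units

The two most frequent classes, ca+ e+ (93) and ca e (82), are the parental types, so the F1 was ca+ e+ / ca e.
The recombinant classes are ca+ e and ca e+: 43 + 32 = 75.
Recombination frequency = 75/250 = 0.3000 ≈ 30.0%, i.e. 30.0 map units.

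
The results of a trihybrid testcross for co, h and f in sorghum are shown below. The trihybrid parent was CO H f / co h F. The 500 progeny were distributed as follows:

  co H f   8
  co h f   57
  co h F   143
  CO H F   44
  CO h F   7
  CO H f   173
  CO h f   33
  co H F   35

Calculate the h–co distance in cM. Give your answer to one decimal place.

The two rarest classes, co H f and CO h F, are the double crossovers. Comparing them with the parentals, only the co allele has switched, so co is the middle locus and the order is h – co – f.
Crossovers in the h–co interval produce the single-crossover classes CO h f and co H F (33 + 35 = 68) plus the double crossovers (15).
RF(h–co) = (68 + 15) / 500 = 83/500 = 0.1660 → 16.6 cM.

16.6 cM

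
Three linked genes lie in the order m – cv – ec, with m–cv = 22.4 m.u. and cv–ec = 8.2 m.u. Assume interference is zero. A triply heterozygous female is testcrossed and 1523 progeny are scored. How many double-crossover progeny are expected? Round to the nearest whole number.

28

Map distances give recombination frequencies of 0.224 and 0.082 for the two intervals.
With no interference, expected double-crossover frequency = 0.224 × 0.082 = 0.01837.
Expected number = 0.01837 × 1523 = 27.97 ≈ 28.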